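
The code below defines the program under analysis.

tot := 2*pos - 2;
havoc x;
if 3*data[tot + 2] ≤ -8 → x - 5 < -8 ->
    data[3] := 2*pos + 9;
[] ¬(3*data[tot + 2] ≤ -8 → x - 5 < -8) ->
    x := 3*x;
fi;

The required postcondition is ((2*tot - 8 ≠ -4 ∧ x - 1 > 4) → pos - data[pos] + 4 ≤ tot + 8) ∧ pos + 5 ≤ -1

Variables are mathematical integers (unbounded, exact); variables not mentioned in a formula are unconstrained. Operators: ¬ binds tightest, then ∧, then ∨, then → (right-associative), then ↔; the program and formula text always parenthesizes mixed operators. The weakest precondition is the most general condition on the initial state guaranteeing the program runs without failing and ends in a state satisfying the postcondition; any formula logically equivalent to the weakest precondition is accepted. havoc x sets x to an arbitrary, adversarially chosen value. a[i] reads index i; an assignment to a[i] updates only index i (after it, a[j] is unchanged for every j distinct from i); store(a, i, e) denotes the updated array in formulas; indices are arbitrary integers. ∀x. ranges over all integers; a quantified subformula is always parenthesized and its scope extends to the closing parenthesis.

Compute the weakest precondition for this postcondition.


Working backward. After the program, the postcondition ((2*tot - 8 ≠ -4 ∧ x - 1 > 4) → pos - data[pos] + 4 ≤ tot + 8) ∧ pos + 5 ≤ -1 must hold; in canonical form it is ((2*tot ≠ 4 ∧ x > 5) → pos ≤ data[pos] + tot + 4) ∧ pos ≤ -6.
Then branch requires ((2*tot ≠ 4 ∧ x > 5) → pos ≤ store(data, 3, 2*pos + 9)[pos] + tot + 4) ∧ pos ≤ -6; else branch requires ((2*tot ≠ 4 ∧ 3*x > 5) → pos ≤ data[pos] + tot + 4) ∧ pos ≤ -6.
Before the if: ((3*data[tot + 2] ≤ -8 → x < -3) → (((2*tot ≠ 4 ∧ x > 5) → pos ≤ store(data, 3, 2*pos + 9)[pos] + tot + 4) ∧ pos ≤ -6)) ∧ ((¬(3*data[tot + 2] ≤ -8 → x < -3)) → (((2*tot ≠ 4 ∧ 3*x > 5) → pos ≤ data[pos] + tot + 4) ∧ pos ≤ -6))
Before havoc x: ∀x_1. (((3*data[tot + 2] ≤ -8 → x_1 < -3) → (((2*tot ≠ 4 ∧ x_1 > 5) → pos ≤ store(data, 3, 2*pos + 9)[pos] + tot + 4) ∧ pos ≤ -6)) ∧ ((¬(3*data[tot + 2] ≤ -8 → x_1 < -3)) → (((2*tot ≠ 4 ∧ 3*x_1 > 5) → pos ≤ data[pos] + tot + 4) ∧ pos ≤ -6)))
Before tot := 2*pos - 2: ∀x_1. (((3*data[2*pos] ≤ -8 → x_1 < -3) → (((4*pos ≠ 8 ∧ x_1 > 5) → store(data, 3, 2*pos + 9)[pos] + pos ≥ -2) ∧ pos ≤ -6)) ∧ ((¬(3*data[2*pos] ≤ -8 → x_1 < -3)) → (((4*pos ≠ 8 ∧ 3*x_1 > 5) → data[pos] + pos ≥ -2) ∧ pos ≤ -6)))
Answer: WP = ∀x_1. (((3*data[2*pos] ≤ -8 → x_1 < -3) → (((4*pos ≠ 8 ∧ x_1 > 5) → store(data, 3, 2*pos + 9)[pos] + pos ≥ -2) ∧ pos ≤ -6)) ∧ ((¬(3*data[2*pos] ≤ -8 → x_1 < -3)) → (((4*pos ≠ 8 ∧ 3*x_1 > 5) → data[pos] + pos ≥ -2) ∧ pos ≤ -6)))


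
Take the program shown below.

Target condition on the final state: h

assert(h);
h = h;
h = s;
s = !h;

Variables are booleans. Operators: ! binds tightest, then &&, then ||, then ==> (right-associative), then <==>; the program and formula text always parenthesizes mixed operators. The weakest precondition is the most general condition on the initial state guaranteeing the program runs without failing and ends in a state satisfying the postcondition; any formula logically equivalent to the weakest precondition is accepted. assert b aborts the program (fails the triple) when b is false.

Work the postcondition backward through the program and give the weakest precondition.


Working backward. After the program, h must hold.
Before s := !h: h
Before h := s: s
Before h := h: s
Before assert h: h && s
Answer: WP = h && s


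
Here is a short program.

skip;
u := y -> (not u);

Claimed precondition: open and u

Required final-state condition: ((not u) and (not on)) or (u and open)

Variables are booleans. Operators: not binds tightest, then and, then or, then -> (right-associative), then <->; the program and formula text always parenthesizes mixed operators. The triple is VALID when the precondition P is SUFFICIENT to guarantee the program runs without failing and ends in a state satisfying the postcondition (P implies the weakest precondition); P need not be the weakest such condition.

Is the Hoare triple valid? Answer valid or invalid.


Working backward. After the program, ((not u) and (not on)) or (u and open) must hold.
Before u := y -> (not u): ((not (y -> (not u))) and (not on)) or ((y -> (not u)) and open)
Before skip: ((not (y -> (not u))) and (not on)) or ((y -> (not u)) and open)
The weakest precondition is ((not (y -> (not u))) and (not on)) or ((y -> (not u)) and open).
Check whether open and u implies it.
Countermodel: at the initial state on = true, open = true, u = true, y = true, the precondition holds but the weakest precondition fails.
Answer: invalid


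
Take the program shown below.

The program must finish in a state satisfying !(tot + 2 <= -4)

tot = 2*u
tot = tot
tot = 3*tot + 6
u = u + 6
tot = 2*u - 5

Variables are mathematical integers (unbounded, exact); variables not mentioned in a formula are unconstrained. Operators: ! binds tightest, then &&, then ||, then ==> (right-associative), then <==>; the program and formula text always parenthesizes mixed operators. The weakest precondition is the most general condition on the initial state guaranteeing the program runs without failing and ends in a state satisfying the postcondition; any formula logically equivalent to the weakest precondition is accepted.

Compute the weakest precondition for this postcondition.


Working backward. After the program, the postcondition !(tot + 2 <= -4) must hold; in canonical form it is !(tot <= -6).
Before tot := 2*u - 5: !(2*u <= -1)
Before u := u + 6: !(2*u <= -13)
Before tot := 3*tot + 6: !(2*u <= -13)
Before tot := tot: !(2*u <= -13)
Before tot := 2*u: !(2*u <= -13)
Answer: WP = !(2*u <= -13)


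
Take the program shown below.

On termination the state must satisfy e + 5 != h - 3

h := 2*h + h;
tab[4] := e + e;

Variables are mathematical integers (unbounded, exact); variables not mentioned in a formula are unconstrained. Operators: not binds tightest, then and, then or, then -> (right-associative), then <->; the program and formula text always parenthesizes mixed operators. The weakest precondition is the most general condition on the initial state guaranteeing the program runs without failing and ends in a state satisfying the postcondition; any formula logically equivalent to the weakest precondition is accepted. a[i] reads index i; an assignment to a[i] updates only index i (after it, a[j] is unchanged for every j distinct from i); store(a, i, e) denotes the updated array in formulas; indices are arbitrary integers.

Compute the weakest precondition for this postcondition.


Working backward. After the program, the postcondition e + 5 != h - 3 must hold; in canonical form it is e != h - 8.
Before tab[4] := e + e: e != h - 8
Before h := 2*h + h: e != 3*h - 8
Answer: WP = e != 3*h - 8


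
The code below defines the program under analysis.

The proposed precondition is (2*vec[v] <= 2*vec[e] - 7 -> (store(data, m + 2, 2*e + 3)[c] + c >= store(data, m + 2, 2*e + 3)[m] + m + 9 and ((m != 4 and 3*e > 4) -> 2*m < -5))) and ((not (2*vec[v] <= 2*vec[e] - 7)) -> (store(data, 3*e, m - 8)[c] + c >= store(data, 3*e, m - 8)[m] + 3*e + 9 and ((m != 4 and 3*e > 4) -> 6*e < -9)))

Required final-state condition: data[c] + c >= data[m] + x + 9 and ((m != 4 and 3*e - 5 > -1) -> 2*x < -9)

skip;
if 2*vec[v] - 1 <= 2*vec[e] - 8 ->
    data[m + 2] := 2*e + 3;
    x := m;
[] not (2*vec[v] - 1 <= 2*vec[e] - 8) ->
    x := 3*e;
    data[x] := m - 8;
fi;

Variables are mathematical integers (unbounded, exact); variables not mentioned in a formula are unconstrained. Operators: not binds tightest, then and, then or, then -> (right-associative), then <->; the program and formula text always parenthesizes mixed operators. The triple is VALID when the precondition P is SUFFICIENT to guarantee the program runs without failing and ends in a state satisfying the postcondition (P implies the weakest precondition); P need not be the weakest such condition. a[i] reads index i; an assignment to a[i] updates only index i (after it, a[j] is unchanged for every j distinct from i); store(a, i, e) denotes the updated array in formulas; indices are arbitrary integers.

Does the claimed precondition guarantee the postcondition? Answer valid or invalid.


Working backward. After the program, the postcondition data[c] + c >= data[m] + x + 9 and ((m != 4 and 3*e - 5 > -1) -> 2*x < -9) must hold; in canonical form it is data[c] + c >= data[m] + x + 9 and ((m != 4 and 3*e > 4) -> 2*x < -9).
Then branch requires store(data, m + 2, 2*e + 3)[c] + c >= store(data, m + 2, 2*e + 3)[m] + m + 9 and ((m != 4 and 3*e > 4) -> 2*m < -9); else branch requires store(data, 3*e, m - 8)[c] + c >= store(data, 3*e, m - 8)[m] + 3*e + 9 and ((m != 4 and 3*e > 4) -> 6*e < -9).
Before the if: (2*vec[v] <= 2*vec[e] - 7 -> (store(data, m + 2, 2*e + 3)[c] + c >= store(data, m + 2, 2*e + 3)[m] + m + 9 and ((m != 4 and 3*e > 4) -> 2*m < -9))) and ((not (2*vec[v] <= 2*vec[e] - 7)) -> (store(data, 3*e, m - 8)[c] + c >= store(data, 3*e, m - 8)[m] + 3*e + 9 and ((m != 4 and 3*e > 4) -> 6*e < -9)))
Before skip: (2*vec[v] <= 2*vec[e] - 7 -> (store(data, m + 2, 2*e + 3)[c] + c >= store(data, m + 2, 2*e + 3)[m] + m + 9 and ((m != 4 and 3*e > 4) -> 2*m < -9))) and ((not (2*vec[v] <= 2*vec[e] - 7)) -> (store(data, 3*e, m - 8)[c] + c >= store(data, 3*e, m - 8)[m] + 3*e + 9 and ((m != 4 and 3*e > 4) -> 6*e < -9)))
The weakest precondition is (2*vec[v] <= 2*vec[e] - 7 -> (store(data, m + 2, 2*e + 3)[c] + c >= store(data, m + 2, 2*e + 3)[m] + m + 9 and ((m != 4 and 3*e > 4) -> 2*m < -9))) and ((not (2*vec[v] <= 2*vec[e] - 7)) -> (store(data, 3*e, m - 8)[c] + c >= store(data, 3*e, m - 8)[m] + 3*e + 9 and ((m != 4 and 3*e > 4) -> 6*e < -9))).
Check whether (2*vec[v] <= 2*vec[e] - 7 -> (store(data, m + 2, 2*e + 3)[c] + c >= store(data, m + 2, 2*e + 3)[m] + m + 9 and ((m != 4 and 3*e > 4) -> 2*m < -5))) and ((not (2*vec[v] <= 2*vec[e] - 7)) -> (store(data, 3*e, m - 8)[c] + c >= store(data, 3*e, m - 8)[m] + 3*e + 9 and ((m != 4 and 3*e > 4) -> 6*e < -9))) implies it.
Countermodel: at the initial state c = -2, data = {[-3] = -8, [-2] = 0, [-1] = 5, [2] = 5, [6] = 5, [13] = 5, elsewhere 5}, e = 2, m = -3, v = 13, vec = {[-3] = 12, [-2] = 12, [-1] = 12, [2] = 30156, [6] = 12, [13] = 30152, elsewhere 12}, the precondition holds but the weakest precondition fails.
Answer: invalid


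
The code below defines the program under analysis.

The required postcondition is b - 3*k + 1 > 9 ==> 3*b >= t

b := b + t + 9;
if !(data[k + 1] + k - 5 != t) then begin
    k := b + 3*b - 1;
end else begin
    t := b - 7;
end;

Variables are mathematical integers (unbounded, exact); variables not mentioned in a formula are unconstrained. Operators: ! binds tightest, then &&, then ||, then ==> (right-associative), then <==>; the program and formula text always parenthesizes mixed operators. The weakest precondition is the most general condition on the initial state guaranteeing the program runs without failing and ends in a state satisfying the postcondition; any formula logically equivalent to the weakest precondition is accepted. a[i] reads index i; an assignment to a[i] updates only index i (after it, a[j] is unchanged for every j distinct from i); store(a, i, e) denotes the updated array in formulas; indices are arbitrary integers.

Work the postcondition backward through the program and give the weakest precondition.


Working backward. After the program, the postcondition b - 3*k + 1 > 9 ==> 3*b >= t must hold; in canonical form it is b > 3*k + 8 ==> 3*b >= t.
Then branch requires 11*b < -5 ==> 3*b >= t; else branch requires b > 3*k + 8 ==> 2*b >= -7.
Before the if: ((!(data[k + 1] + k != t + 5)) ==> (11*b < -5 ==> 3*b >= t)) && (data[k + 1] + k != t + 5 ==> (b > 3*k + 8 ==> 2*b >= -7))
Before b := b + t + 9: ((!(data[k + 1] + k != t + 5)) ==> (11*b + 11*t < -104 ==> 3*b + 2*t >= -27)) && (data[k + 1] + k != t + 5 ==> (b + t > 3*k - 1 ==> 2*b + 2*t >= -25))
Answer: WP = ((!(data[k + 1] + k != t + 5)) ==> (11*b + 11*t < -104 ==> 3*b + 2*t >= -27)) && (data[k + 1] + k != t + 5 ==> (b + t > 3*k - 1 ==> 2*b + 2*t >= -25))


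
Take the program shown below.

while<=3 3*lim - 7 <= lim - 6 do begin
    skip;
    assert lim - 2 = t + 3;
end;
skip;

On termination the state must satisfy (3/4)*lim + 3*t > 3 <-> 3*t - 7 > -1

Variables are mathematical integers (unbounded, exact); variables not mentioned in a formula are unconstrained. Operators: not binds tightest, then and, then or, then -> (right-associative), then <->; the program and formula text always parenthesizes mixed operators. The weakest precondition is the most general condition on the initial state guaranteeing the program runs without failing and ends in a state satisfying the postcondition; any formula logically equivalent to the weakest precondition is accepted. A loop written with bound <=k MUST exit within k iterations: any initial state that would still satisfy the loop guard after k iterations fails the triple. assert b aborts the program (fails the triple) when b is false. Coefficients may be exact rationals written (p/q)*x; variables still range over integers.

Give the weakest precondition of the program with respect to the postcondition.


Working backward. After the program, the postcondition (3/4)*lim + 3*t > 3 <-> 3*t - 7 > -1 must hold; in canonical form it is (3/4)*lim + 3*t > 3 <-> 3*t > 6.
Before skip: (3/4)*lim + 3*t > 3 <-> 3*t > 6
Before the loop (bound <=3), unroll the exhaustion recursion (WP_0 = exit-now case; WP_j = one more guarded iteration, up to j = 3):
  WP_0: (not (2*lim <= 1)) and ((3/4)*lim + 3*t > 3 <-> 3*t > 6)
  WP_1: (2*lim <= 1 -> (lim = t + 5 and (not (2*lim <= 1)) and ((3/4)*lim + 3*t > 3 <-> 3*t > 6))) and ((not (2*lim <= 1)) -> ((3/4)*lim + 3*t > 3 <-> 3*t > 6))
  WP_2: (2*lim <= 1 -> (lim = t + 5 and (2*lim <= 1 -> (lim = t + 5 and (not (2*lim <= 1)) and ((3/4)*lim + 3*t > 3 <-> 3*t > 6))) and ((not (2*lim <= 1)) -> ((3/4)*lim + 3*t > 3 <-> 3*t > 6)))) and ((not (2*lim <= 1)) -> ((3/4)*lim + 3*t > 3 <-> 3*t > 6))
  WP_3: (2*lim <= 1 -> (lim = t + 5 and (2*lim <= 1 -> (lim = t + 5 and (2*lim <= 1 -> (lim = t + 5 and (not (2*lim <= 1)) and ((3/4)*lim + 3*t > 3 <-> 3*t > 6))) and ((not (2*lim <= 1)) -> ((3/4)*lim + 3*t > 3 <-> 3*t > 6)))) and ((not (2*lim <= 1)) -> ((3/4)*lim + 3*t > 3 <-> 3*t > 6)))) and ((not (2*lim <= 1)) -> ((3/4)*lim + 3*t > 3 <-> 3*t > 6))
So before the loop: (2*lim <= 1 -> (lim = t + 5 and (2*lim <= 1 -> (lim = t + 5 and (2*lim <= 1 -> (lim = t + 5 and (not (2*lim <= 1)) and ((3/4)*lim + 3*t > 3 <-> 3*t > 6))) and ((not (2*lim <= 1)) -> ((3/4)*lim + 3*t > 3 <-> 3*t > 6)))) and ((not (2*lim <= 1)) -> ((3/4)*lim + 3*t > 3 <-> 3*t > 6)))) and ((not (2*lim <= 1)) -> ((3/4)*lim + 3*t > 3 <-> 3*t > 6))
Answer: WP = (2*lim <= 1 -> (lim = t + 5 and (2*lim <= 1 -> (lim = t + 5 and (2*lim <= 1 -> (lim = t + 5 and (not (2*lim <= 1)) and ((3/4)*lim + 3*t > 3 <-> 3*t > 6))) and ((not (2*lim <= 1)) -> ((3/4)*lim + 3*t > 3 <-> 3*t > 6)))) and ((not (2*lim <= 1)) -> ((3/4)*lim + 3*t > 3 <-> 3*t > 6)))) and ((not (2*lim <= 1)) -> ((3/4)*lim + 3*t > 3 <-> 3*t > 6))


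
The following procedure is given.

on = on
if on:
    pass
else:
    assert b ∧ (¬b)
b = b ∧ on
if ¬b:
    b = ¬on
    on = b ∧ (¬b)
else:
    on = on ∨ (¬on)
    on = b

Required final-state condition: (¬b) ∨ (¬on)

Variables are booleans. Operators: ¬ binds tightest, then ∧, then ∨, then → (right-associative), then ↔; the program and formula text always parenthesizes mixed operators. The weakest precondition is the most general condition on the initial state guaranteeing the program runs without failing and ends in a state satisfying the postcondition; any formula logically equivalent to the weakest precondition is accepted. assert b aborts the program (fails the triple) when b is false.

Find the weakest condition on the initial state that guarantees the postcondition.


Working backward. After the program, (¬b) ∨ (¬on) must hold.
Then branch requires true; else branch requires ¬b.
Before the if: b → (¬b)
Before b := b ∧ on: (b ∧ on) → (¬(b ∧ on))
Then branch requires (b ∧ on) → (¬(b ∧ on)); else branch requires false.
Before the if: (on → ((b ∧ on) → (¬(b ∧ on)))) ∧ on
Before on := on: (on → ((b ∧ on) → (¬(b ∧ on)))) ∧ on
Answer: WP = (on → ((b ∧ on) → (¬(b ∧ on)))) ∧ on


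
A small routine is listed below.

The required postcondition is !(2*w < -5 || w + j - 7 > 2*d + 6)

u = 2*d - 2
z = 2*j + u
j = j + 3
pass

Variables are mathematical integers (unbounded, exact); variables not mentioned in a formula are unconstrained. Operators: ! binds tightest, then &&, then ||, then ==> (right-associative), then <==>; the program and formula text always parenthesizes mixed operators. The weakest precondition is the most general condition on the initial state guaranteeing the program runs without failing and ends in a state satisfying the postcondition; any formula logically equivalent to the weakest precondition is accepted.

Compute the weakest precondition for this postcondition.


Working backward. After the program, the postcondition !(2*w < -5 || w + j - 7 > 2*d + 6) must hold; in canonical form it is !(2*w < -5 || j + w > 2*d + 13).
Before skip: !(2*w < -5 || j + w > 2*d + 13)
Before j := j + 3: !(2*w < -5 || j + w > 2*d + 10)
Before z := 2*j + u: !(2*w < -5 || j + w > 2*d + 10)
Before u := 2*d - 2: !(2*w < -5 || j + w > 2*d + 10)
Answer: WP = !(2*w < -5 || j + w > 2*d + 10)


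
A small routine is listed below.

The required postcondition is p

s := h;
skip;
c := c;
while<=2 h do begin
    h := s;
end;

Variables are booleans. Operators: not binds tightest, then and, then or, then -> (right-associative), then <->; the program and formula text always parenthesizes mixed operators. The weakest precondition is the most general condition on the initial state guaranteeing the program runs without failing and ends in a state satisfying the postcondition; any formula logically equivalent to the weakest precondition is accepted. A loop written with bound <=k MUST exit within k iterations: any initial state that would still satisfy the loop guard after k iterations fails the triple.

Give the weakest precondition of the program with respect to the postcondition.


Working backward. After the program, p must hold.
Before the loop (bound <=2), unroll the exhaustion recursion (WP_0 = exit-now case; WP_j = one more guarded iteration, up to j = 2):
  WP_0: (not h) and p
  WP_1: (h -> ((not s) and p)) and ((not h) -> p)
  WP_2: (h -> ((s -> ((not s) and p)) and ((not s) -> p))) and ((not h) -> p)
So before the loop: (h -> ((s -> ((not s) and p)) and ((not s) -> p))) and ((not h) -> p)
Before c := c: (h -> ((s -> ((not s) and p)) and ((not s) -> p))) and ((not h) -> p)
Before skip: (h -> ((s -> ((not s) and p)) and ((not s) -> p))) and ((not h) -> p)
Before s := h: (h -> ((h -> ((not h) and p)) and ((not h) -> p))) and ((not h) -> p)
Answer: WP = (h -> ((h -> ((not h) and p)) and ((not h) -> p))) and ((not h) -> p)


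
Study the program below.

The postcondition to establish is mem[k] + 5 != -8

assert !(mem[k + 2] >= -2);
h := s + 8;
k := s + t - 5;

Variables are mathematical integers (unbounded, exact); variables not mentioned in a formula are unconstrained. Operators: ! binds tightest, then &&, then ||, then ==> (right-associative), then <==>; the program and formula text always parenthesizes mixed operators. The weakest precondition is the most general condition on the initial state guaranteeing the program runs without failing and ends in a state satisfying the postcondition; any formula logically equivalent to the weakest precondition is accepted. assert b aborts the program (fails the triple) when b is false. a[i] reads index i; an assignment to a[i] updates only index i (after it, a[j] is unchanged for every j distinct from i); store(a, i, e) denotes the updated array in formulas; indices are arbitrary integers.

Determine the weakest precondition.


Working backward. After the program, the postcondition mem[k] + 5 != -8 must hold; in canonical form it is mem[k] != -13.
Before k := s + t - 5: mem[s + t - 5] != -13
Before h := s + 8: mem[s + t - 5] != -13
Before assert !(mem[k + 2] >= -2): (!(mem[k + 2] >= -2)) && mem[s + t - 5] != -13
Answer: WP = (!(mem[k + 2] >= -2)) && mem[s + t - 5] != -13


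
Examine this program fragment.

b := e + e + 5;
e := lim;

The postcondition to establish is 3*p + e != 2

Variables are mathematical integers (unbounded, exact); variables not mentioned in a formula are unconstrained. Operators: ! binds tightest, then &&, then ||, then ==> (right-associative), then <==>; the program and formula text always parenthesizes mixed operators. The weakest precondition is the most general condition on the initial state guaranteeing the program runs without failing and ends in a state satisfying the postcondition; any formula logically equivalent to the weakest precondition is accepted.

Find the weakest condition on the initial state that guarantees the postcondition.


Working backward. After the program, the postcondition 3*p + e != 2 must hold; in canonical form it is e + 3*p != 2.
Before e := lim: lim + 3*p != 2
Before b := e + e + 5: lim + 3*p != 2
Answer: WP = lim + 3*p != 2


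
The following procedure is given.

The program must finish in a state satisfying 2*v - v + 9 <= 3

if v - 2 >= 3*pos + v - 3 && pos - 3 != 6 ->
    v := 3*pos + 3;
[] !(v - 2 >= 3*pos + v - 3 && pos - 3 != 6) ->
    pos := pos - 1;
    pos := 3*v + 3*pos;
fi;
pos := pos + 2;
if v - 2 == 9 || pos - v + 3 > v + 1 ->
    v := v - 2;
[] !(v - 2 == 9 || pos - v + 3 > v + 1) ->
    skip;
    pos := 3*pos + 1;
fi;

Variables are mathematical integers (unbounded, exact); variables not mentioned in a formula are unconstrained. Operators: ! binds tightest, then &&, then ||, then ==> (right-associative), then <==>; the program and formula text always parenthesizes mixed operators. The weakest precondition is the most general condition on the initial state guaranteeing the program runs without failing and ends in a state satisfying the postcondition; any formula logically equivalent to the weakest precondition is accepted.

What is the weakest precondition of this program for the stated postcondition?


Working backward. After the program, the postcondition 2*v - v + 9 <= 3 must hold; in canonical form it is v <= -6.
Then branch requires v <= -4; else branch requires v <= -6.
Before the if: ((v == 11 || pos > 2*v - 2) ==> v <= -4) && ((!(v == 11 || pos > 2*v - 2)) ==> v <= -6)
Before pos := pos + 2: ((v == 11 || pos > 2*v - 4) ==> v <= -4) && ((!(v == 11 || pos > 2*v - 4)) ==> v <= -6)
Then branch requires ((3*pos == 8 || 5*pos < -2) ==> 3*pos <= -7) && ((!(3*pos == 8 || 5*pos < -2)) ==> 3*pos <= -9); else branch requires ((v == 11 || 3*pos + v > -1) ==> v <= -4) && ((!(v == 11 || 3*pos + v > -1)) ==> v <= -6).
Before the if: ((3*pos <= 1 && pos != 9) ==> (((3*pos == 8 || 5*pos < -2) ==> 3*pos <= -7) && ((!(3*pos == 8 || 5*pos < -2)) ==> 3*pos <= -9))) && ((!(3*pos <= 1 && pos != 9)) ==> (((v == 11 || 3*pos + v > -1) ==> v <= -4) && ((!(v == 11 || 3*pos + v > -1)) ==> v <= -6)))
Answer: WP = ((3*pos <= 1 && pos != 9) ==> (((3*pos == 8 || 5*pos < -2) ==> 3*pos <= -7) && ((!(3*pos == 8 || 5*pos < -2)) ==> 3*pos <= -9))) && ((!(3*pos <= 1 && pos != 9)) ==> (((v == 11 || 3*pos + v > -1) ==> v <= -4) && ((!(v == 11 || 3*pos + v > -1)) ==> v <= -6)))


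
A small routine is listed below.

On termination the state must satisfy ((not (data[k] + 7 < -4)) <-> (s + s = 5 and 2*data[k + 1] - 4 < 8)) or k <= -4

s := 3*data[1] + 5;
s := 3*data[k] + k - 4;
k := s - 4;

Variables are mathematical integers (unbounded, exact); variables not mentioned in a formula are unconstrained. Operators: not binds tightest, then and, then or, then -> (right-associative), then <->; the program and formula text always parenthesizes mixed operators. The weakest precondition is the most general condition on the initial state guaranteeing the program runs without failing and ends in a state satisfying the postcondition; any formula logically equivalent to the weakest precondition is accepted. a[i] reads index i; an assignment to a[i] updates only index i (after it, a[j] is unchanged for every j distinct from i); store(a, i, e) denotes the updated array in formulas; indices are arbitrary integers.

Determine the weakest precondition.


Working backward. After the program, the postcondition ((not (data[k] + 7 < -4)) <-> (s + s = 5 and 2*data[k + 1] - 4 < 8)) or k <= -4 must hold; in canonical form it is ((not (data[k] < -11)) <-> (2*s = 5 and 2*data[k + 1] < 12)) or k <= -4.
Before k := s - 4: ((not (data[s - 4] < -11)) <-> (2*s = 5 and 2*data[s - 3] < 12)) or s <= 0
Before s := 3*data[k] + k - 4: ((not (data[3*data[k] + k - 8] < -11)) <-> (6*data[k] + 2*k = 13 and 2*data[3*data[k] + k - 7] < 12)) or 3*data[k] + k <= 4
Before s := 3*data[1] + 5: ((not (data[3*data[k] + k - 8] < -11)) <-> (6*data[k] + 2*k = 13 and 2*data[3*data[k] + k - 7] < 12)) or 3*data[k] + k <= 4
Answer: WP = ((not (data[3*data[k] + k - 8] < -11)) <-> (6*data[k] + 2*k = 13 and 2*data[3*data[k] + k - 7] < 12)) or 3*data[k] + k <= 4


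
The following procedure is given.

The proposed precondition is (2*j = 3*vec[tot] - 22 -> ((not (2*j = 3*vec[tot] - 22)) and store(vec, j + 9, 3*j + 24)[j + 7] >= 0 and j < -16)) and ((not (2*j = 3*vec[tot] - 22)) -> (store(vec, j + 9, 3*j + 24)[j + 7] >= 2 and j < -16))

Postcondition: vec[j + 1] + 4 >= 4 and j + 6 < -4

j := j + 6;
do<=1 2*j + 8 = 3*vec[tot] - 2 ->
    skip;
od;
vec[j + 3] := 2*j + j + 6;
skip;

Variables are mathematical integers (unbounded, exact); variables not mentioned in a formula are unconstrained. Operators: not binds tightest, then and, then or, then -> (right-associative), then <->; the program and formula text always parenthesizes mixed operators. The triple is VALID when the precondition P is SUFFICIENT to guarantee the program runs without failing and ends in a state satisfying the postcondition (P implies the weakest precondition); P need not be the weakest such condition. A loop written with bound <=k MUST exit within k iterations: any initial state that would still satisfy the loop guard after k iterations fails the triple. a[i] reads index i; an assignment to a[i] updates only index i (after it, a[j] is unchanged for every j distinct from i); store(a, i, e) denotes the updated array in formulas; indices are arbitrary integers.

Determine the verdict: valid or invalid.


Working backward. After the program, the postcondition vec[j + 1] + 4 >= 4 and j + 6 < -4 must hold; in canonical form it is vec[j + 1] >= 0 and j < -10.
Before skip: vec[j + 1] >= 0 and j < -10
Before vec[j + 3] := 2*j + j + 6: store(vec, j + 3, 3*j + 6)[j + 1] >= 0 and j < -10
Before the loop (bound <=1), unroll the exhaustion recursion (WP_0 = exit-now case; WP_j = one more guarded iteration, up to j = 1):
  WP_0: (not (2*j = 3*vec[tot] - 10)) and store(vec, j + 3, 3*j + 6)[j + 1] >= 0 and j < -10
  WP_1: (2*j = 3*vec[tot] - 10 -> ((not (2*j = 3*vec[tot] - 10)) and store(vec, j + 3, 3*j + 6)[j + 1] >= 0 and j < -10)) and ((not (2*j = 3*vec[tot] - 10)) -> (store(vec, j + 3, 3*j + 6)[j + 1] >= 0 and j < -10))
So before the loop: (2*j = 3*vec[tot] - 10 -> ((not (2*j = 3*vec[tot] - 10)) and store(vec, j + 3, 3*j + 6)[j + 1] >= 0 and j < -10)) and ((not (2*j = 3*vec[tot] - 10)) -> (store(vec, j + 3, 3*j + 6)[j + 1] >= 0 and j < -10))
Before j := j + 6: (2*j = 3*vec[tot] - 22 -> ((not (2*j = 3*vec[tot] - 22)) and store(vec, j + 9, 3*j + 24)[j + 7] >= 0 and j < -16)) and ((not (2*j = 3*vec[tot] - 22)) -> (store(vec, j + 9, 3*j + 24)[j + 7] >= 0 and j < -16))
The weakest precondition is (2*j = 3*vec[tot] - 22 -> ((not (2*j = 3*vec[tot] - 22)) and store(vec, j + 9, 3*j + 24)[j + 7] >= 0 and j < -16)) and ((not (2*j = 3*vec[tot] - 22)) -> (store(vec, j + 9, 3*j + 24)[j + 7] >= 0 and j < -16)).
Check whether (2*j = 3*vec[tot] - 22 -> ((not (2*j = 3*vec[tot] - 22)) and store(vec, j + 9, 3*j + 24)[j + 7] >= 0 and j < -16)) and ((not (2*j = 3*vec[tot] - 22)) -> (store(vec, j + 9, 3*j + 24)[j + 7] >= 2 and j < -16)) implies it.
Every state satisfying the precondition satisfies the weakest precondition: the implication holds.
Answer: valid


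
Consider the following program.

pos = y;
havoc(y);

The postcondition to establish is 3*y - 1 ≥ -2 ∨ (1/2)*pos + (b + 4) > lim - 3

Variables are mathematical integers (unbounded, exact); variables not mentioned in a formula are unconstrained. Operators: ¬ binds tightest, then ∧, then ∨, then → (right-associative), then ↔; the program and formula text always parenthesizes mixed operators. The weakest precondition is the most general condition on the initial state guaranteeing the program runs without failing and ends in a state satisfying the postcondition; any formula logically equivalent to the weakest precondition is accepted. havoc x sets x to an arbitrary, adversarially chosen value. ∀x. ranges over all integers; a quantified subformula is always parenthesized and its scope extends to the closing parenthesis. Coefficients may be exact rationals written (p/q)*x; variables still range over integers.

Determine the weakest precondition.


Working backward. After the program, the postcondition 3*y - 1 ≥ -2 ∨ (1/2)*pos + (b + 4) > lim - 3 must hold; in canonical form it is 3*y ≥ -1 ∨ b + (1/2)*pos > lim - 7.
Before havoc y: ∀y_1. (3*y_1 ≥ -1 ∨ b + (1/2)*pos > lim - 7)
Before pos := y: ∀y_1. (3*y_1 ≥ -1 ∨ b + (1/2)*y > lim - 7)
Answer: WP = ∀y_1. (3*y_1 ≥ -1 ∨ b + (1/2)*y > lim - 7)


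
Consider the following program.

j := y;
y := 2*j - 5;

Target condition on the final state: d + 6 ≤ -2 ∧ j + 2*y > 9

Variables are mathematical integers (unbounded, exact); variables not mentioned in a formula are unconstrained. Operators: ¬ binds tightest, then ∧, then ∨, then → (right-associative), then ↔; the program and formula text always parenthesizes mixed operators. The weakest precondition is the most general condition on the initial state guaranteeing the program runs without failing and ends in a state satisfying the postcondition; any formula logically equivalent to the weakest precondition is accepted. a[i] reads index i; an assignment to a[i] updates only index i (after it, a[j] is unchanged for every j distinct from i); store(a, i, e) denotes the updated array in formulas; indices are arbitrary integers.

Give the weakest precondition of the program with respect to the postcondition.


Working backward. After the program, the postcondition d + 6 ≤ -2 ∧ j + 2*y > 9 must hold; in canonical form it is d ≤ -8 ∧ j + 2*y > 9.
Before y := 2*j - 5: d ≤ -8 ∧ 5*j > 19
Before j := y: d ≤ -8 ∧ 5*y > 19
Answer: WP = d ≤ -8 ∧ 5*y > 19


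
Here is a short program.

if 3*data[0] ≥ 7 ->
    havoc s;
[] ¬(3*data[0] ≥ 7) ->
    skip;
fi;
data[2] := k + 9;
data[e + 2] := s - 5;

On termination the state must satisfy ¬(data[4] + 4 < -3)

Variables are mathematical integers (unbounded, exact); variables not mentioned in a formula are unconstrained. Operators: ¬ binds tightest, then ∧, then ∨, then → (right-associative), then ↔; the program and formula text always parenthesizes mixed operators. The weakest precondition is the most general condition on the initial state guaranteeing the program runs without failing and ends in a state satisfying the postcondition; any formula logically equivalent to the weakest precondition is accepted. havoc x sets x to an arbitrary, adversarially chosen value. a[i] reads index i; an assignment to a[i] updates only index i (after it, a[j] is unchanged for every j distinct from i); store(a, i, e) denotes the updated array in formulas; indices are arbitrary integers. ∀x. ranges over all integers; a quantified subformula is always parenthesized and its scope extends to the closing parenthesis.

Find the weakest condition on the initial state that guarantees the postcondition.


Working backward. After the program, the postcondition ¬(data[4] + 4 < -3) must hold; in canonical form it is ¬(data[4] < -7).
Before data[e + 2] := s - 5: ¬(store(data, e + 2, s - 5)[4] < -7)
Before data[2] := k + 9: ¬(store(store(data, 2, k + 9), e + 2, s - 5)[4] < -7)
Then branch requires ∀s_1. (¬(store(store(data, 2, k + 9), e + 2, s_1 - 5)[4] < -7)); else branch requires ¬(store(store(data, 2, k + 9), e + 2, s - 5)[4] < -7).
Before the if: (3*data[0] ≥ 7 → (∀s_1. (¬(store(store(data, 2, k + 9), e + 2, s_1 - 5)[4] < -7)))) ∧ ((¬(3*data[0] ≥ 7)) → (¬(store(store(data, 2, k + 9), e + 2, s - 5)[4] < -7)))
Answer: WP = (3*data[0] ≥ 7 → (∀s_1. (¬(store(store(data, 2, k + 9), e + 2, s_1 - 5)[4] < -7)))) ∧ ((¬(3*data[0] ≥ 7)) → (¬(store(store(data, 2, k + 9), e + 2, s - 5)[4] < -7)))


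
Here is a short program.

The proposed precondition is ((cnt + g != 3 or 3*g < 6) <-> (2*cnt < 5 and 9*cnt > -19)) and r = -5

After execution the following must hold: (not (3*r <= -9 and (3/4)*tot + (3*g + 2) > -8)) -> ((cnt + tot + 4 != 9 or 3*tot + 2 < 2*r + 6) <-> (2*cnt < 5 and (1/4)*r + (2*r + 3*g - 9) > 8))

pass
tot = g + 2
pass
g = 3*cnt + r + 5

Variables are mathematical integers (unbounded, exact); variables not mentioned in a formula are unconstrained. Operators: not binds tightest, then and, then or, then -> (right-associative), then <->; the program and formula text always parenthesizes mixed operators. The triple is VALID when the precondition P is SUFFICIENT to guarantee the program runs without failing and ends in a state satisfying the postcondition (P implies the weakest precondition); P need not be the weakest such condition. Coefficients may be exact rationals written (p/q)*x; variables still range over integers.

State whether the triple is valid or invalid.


Working backward. After the program, the postcondition (not (3*r <= -9 and (3/4)*tot + (3*g + 2) > -8)) -> ((cnt + tot + 4 != 9 or 3*tot + 2 < 2*r + 6) <-> (2*cnt < 5 and (1/4)*r + (2*r + 3*g - 9) > 8)) must hold; in canonical form it is (not (3*r <= -9 and 3*g + (3/4)*tot > -10)) -> ((cnt + tot != 5 or 3*tot < 2*r + 4) <-> (2*cnt < 5 and 3*g + (9/4)*r > 17)).
Before g := 3*cnt + r + 5: (not (3*r <= -9 and 9*cnt + 3*r + (3/4)*tot > -25)) -> ((cnt + tot != 5 or 3*tot < 2*r + 4) <-> (2*cnt < 5 and 9*cnt + (21/4)*r > 2))
Before skip: (not (3*r <= -9 and 9*cnt + 3*r + (3/4)*tot > -25)) -> ((cnt + tot != 5 or 3*tot < 2*r + 4) <-> (2*cnt < 5 and 9*cnt + (21/4)*r > 2))
Before tot := g + 2: (not (3*r <= -9 and 9*cnt + (3/4)*g + 3*r > -53/2)) -> ((cnt + g != 3 or 3*g < 2*r - 2) <-> (2*cnt < 5 and 9*cnt + (21/4)*r > 2))
Before skip: (not (3*r <= -9 and 9*cnt + (3/4)*g + 3*r > -53/2)) -> ((cnt + g != 3 or 3*g < 2*r - 2) <-> (2*cnt < 5 and 9*cnt + (21/4)*r > 2))
The weakest precondition is (not (3*r <= -9 and 9*cnt + (3/4)*g + 3*r > -53/2)) -> ((cnt + g != 3 or 3*g < 2*r - 2) <-> (2*cnt < 5 and 9*cnt + (21/4)*r > 2)).
Check whether ((cnt + g != 3 or 3*g < 6) <-> (2*cnt < 5 and 9*cnt > -19)) and r = -5 implies it.
Countermodel: at the initial state cnt = -2, g = 8, r = -5, the precondition holds but the weakest precondition fails.
Answer: invalid


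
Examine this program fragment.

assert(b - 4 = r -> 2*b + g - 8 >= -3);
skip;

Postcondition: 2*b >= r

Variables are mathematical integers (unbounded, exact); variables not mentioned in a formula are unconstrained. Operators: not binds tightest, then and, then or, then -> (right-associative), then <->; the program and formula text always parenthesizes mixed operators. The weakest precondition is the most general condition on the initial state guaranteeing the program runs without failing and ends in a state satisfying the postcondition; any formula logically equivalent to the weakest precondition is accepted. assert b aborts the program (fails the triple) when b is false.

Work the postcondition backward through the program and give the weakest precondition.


Working backward. After the program, 2*b >= r must hold.
Before skip: 2*b >= r
Before assert b - 4 = r -> 2*b + g - 8 >= -3: (b = r + 4 -> 2*b + g >= 5) and 2*b >= r
Answer: WP = (b = r + 4 -> 2*b + g >= 5) and 2*b >= r


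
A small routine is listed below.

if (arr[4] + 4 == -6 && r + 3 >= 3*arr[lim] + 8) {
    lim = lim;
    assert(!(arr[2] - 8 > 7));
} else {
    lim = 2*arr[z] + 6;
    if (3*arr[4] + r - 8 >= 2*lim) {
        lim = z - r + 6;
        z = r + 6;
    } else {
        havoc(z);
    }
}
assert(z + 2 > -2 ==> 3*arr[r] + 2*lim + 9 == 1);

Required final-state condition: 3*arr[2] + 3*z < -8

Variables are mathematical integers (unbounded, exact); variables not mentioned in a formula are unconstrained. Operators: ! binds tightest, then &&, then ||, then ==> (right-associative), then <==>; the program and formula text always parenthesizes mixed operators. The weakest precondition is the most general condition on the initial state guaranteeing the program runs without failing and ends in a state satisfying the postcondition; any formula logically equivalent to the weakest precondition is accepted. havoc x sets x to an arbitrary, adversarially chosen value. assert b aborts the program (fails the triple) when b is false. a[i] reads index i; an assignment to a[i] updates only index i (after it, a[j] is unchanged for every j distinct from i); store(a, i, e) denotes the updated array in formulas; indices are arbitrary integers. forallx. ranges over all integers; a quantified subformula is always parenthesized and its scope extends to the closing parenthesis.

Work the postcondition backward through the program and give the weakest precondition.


Working backward. After the program, 3*arr[2] + 3*z < -8 must hold.
Before assert z + 2 > -2 ==> 3*arr[r] + 2*lim + 9 == 1: (z > -4 ==> 3*arr[r] + 2*lim == -8) && 3*arr[2] + 3*z < -8
Then branch requires (!(arr[2] > 15)) && (z > -4 ==> 3*arr[r] + 2*lim == -8) && 3*arr[2] + 3*z < -8; else branch requires (3*arr[4] + r >= 4*arr[z] + 20 ==> ((r > -10 ==> 3*arr[r] + 2*z == 2*r - 20) && 3*arr[2] + 3*r < -26)) && ((!(3*arr[4] + r >= 4*arr[z] + 20)) ==> (forall z_1. ((z_1 > -4 ==> 3*arr[r] + 4*arr[z] == -20) && 3*arr[2] + 3*z_1 < -8))).
Before the if: ((arr[4] == -10 && r >= 3*arr[lim] + 5) ==> ((!(arr[2] > 15)) && (z > -4 ==> 3*arr[r] + 2*lim == -8) && 3*arr[2] + 3*z < -8)) && ((!(arr[4] == -10 && r >= 3*arr[lim] + 5)) ==> ((3*arr[4] + r >= 4*arr[z] + 20 ==> ((r > -10 ==> 3*arr[r] + 2*z == 2*r - 20) && 3*arr[2] + 3*r < -26)) && ((!(3*arr[4] + r >= 4*arr[z] + 20)) ==> (forall z_1. ((z_1 > -4 ==> 3*arr[r] + 4*arr[z] == -20) && 3*arr[2] + 3*z_1 < -8)))))
Answer: WP = ((arr[4] == -10 && r >= 3*arr[lim] + 5) ==> ((!(arr[2] > 15)) && (z > -4 ==> 3*arr[r] + 2*lim == -8) && 3*arr[2] + 3*z < -8)) && ((!(arr[4] == -10 && r >= 3*arr[lim] + 5)) ==> ((3*arr[4] + r >= 4*arr[z] + 20 ==> ((r > -10 ==> 3*arr[r] + 2*z == 2*r - 20) && 3*arr[2] + 3*r < -26)) && ((!(3*arr[4] + r >= 4*arr[z] + 20)) ==> (forall z_1. ((z_1 > -4 ==> 3*arr[r] + 4*arr[z] == -20) && 3*arr[2] + 3*z_1 < -8)))))


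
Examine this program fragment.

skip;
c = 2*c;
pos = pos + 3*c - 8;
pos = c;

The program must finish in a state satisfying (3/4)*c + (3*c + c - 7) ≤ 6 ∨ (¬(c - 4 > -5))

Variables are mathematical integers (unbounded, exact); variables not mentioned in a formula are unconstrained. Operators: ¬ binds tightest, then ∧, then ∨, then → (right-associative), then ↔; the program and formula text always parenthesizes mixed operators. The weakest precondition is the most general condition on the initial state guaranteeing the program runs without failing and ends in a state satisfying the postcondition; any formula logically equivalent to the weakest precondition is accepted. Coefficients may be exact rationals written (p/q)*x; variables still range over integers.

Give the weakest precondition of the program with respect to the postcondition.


Working backward. After the program, the postcondition (3/4)*c + (3*c + c - 7) ≤ 6 ∨ (¬(c - 4 > -5)) must hold; in canonical form it is (19/4)*c ≤ 13 ∨ (¬(c > -1)).
Before pos := c: (19/4)*c ≤ 13 ∨ (¬(c > -1))
Before pos := pos + 3*c - 8: (19/4)*c ≤ 13 ∨ (¬(c > -1))
Before c := 2*c: (19/2)*c ≤ 13 ∨ (¬(2*c > -1))
Before skip: (19/2)*c ≤ 13 ∨ (¬(2*c > -1))
Answer: WP = (19/2)*c ≤ 13 ∨ (¬(2*c > -1))
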